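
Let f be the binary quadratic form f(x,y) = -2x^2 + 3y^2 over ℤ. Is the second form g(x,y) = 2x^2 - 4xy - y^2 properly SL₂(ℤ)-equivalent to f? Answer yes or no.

D₁ = 24, D₂ = 24
river cycle of f (length 2): (-2, 4, 1), (1, 4, -2)
river cycle of g (length 2): (-1, 4, 2), (2, 4, -1)
cycles differ ⇒ inequivalent

no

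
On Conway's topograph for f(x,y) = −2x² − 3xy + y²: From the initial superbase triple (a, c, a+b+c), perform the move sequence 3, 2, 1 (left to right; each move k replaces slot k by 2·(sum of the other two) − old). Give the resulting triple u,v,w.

start (-2,1,-4) = (f(1,0),f(0,1),f(1,1))
replace slot 3: 2·((-2)+1) − (-4) = 2 → (-2,1,2)
replace slot 2: 2·((-2)+2) − 1 = -1 → (-2,-1,2)
replace slot 1: 2·((-1)+2) − (-2) = 4 → (4,-1,2)

4,-1,2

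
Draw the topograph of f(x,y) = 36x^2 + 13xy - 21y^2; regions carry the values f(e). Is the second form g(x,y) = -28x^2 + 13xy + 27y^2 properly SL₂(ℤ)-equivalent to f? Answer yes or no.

D₁ = 3193, D₂ = 3193
river cycle of f (length 70): (-21, 29, 28), (28, 27, -22), (-22, 17, 33), (33, 49, -6), (-6, 47, 41), (41, 35, -12), (-12, 37, 38), (38, 39, -11), (-11, 49, 18), (18, 23, -37), … (60 more)
river cycle of g (length 70): (27, 41, -14), (-14, 43, 24), (24, 53, -4), (-4, 51, 37), (37, 23, -18), (-18, 49, 11), (11, 39, -38), (-38, 37, 12), (12, 35, -41), (-41, 47, 6), … (60 more)
cycles differ ⇒ inequivalent

no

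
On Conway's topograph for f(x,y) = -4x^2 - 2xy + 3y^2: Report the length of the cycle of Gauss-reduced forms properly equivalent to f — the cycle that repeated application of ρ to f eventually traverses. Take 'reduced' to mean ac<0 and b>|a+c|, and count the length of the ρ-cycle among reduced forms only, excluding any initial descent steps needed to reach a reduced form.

D = 52, ⌊√D⌋ = 7
descent: ρ → (3,2,-4)  [lands on river]
river: ρ → (-4,6,1)
river: ρ → (1,6,-4)
river: ρ → (-4,2,3)
river: ρ → (3,4,-3)
river: ρ → (-3,2,4)
river: ρ → (4,6,-1)
river: ρ → (-1,6,4)
river: ρ → (4,2,-3)
river: ρ → (-3,4,3)
ρ-cycle length = 10 (tail of 1 descent step not counted)

10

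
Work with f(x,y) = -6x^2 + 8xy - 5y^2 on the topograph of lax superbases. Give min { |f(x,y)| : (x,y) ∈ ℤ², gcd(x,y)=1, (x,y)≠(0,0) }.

translate: b→4 (≡-8 mod 12), so (6,-8,5)→(6,4,3)
flip: (6,4,3)→(3,-4,6)
translate: b→2 (≡-4 mod 6), so (3,-4,6)→(3,2,5)
reduced (well bottom): (3,2,5) with a≤c, −a<b≤a
well minimum |f| = |-3| = 3 (negative-definite)

3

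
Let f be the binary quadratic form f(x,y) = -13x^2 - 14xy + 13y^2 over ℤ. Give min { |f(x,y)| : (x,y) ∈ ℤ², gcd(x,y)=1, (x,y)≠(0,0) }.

descent: ρ → (13,14,-13)  [lands on river]
river: ρ → (-13,12,14)
river: ρ → (14,16,-11)
river: ρ → (-11,28,2)
river: ρ → (2,28,-11)
river: ρ → (-11,16,14)
river: ρ → (14,12,-13)
river: ρ → (-13,14,13)
river: ρ → (13,12,-14)
river: ρ → (-14,16,11)
river: ρ → (11,28,-2)
river: ρ → (-2,28,11)
river: ρ → (11,16,-14)
river: ρ → (-14,12,13)
closes: descent 1, river 14
min |a| on river = 2

2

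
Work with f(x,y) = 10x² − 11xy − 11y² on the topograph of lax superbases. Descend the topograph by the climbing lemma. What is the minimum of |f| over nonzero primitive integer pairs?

descent: ρ → (-11,11,10)  [lands on river]
river: ρ → (10,9,-12)
river: ρ → (-12,15,7)
river: ρ → (7,13,-14)
river: ρ → (-14,15,6)
river: ρ → (6,21,-5)
river: ρ → (-5,19,10)
river: ρ → (10,21,-3)
river: ρ → (-3,21,10)
river: ρ → (10,19,-5)
river: ρ → (-5,21,6)
river: ρ → (6,15,-14)
river: ρ → (-14,13,7)
river: ρ → (7,15,-12)
river: ρ → (-12,9,10)
river: ρ → (10,11,-11)
closes: descent 1, river 16
min |a| on river = 3

3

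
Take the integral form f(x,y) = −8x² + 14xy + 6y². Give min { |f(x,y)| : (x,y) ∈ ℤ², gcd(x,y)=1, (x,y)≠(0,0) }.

river: ρ → (6,10,-12)
river: ρ → (-12,14,4)
river: ρ → (4,18,-4)
river: ρ → (-4,14,12)
river: ρ → (12,10,-6)
river: ρ → (-6,14,8)
river: ρ → (8,18,-2)
river: ρ → (-2,18,8)
river: ρ → (8,14,-6)
river: ρ → (-6,10,12)
river: ρ → (12,14,-4)
river: ρ → (-4,18,4)
river: ρ → (4,14,-12)
river: ρ → (-12,10,6)
river: ρ → (6,14,-8)
river: ρ → (-8,18,2)
river: ρ → (2,18,-8)
river: ρ → (-8,14,6)
closes: descent 0, river 18
min |a| on river = 2

2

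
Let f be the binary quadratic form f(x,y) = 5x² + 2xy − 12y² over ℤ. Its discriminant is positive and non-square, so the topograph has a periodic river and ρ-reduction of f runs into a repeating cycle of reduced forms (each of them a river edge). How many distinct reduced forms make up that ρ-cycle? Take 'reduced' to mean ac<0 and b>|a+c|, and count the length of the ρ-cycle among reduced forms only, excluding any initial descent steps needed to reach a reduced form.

D = 244, ⌊√D⌋ = 15
descent: ρ → (-12,-2,5)
descent: ρ → (5,12,-5)  [lands on river]
river: ρ → (-5,8,9)
river: ρ → (9,10,-4)
river: ρ → (-4,14,3)
river: ρ → (3,10,-12)
river: ρ → (-12,14,1)
river: ρ → (1,14,-12)
river: ρ → (-12,10,3)
river: ρ → (3,14,-4)
river: ρ → (-4,10,9)
river: ρ → (9,8,-5)
river: ρ → (-5,12,5)
river: ρ → (5,8,-9)
river: ρ → (-9,10,4)
river: ρ → (4,14,-3)
river: ρ → (-3,10,12)
river: ρ → (12,14,-1)
river: ρ → (-1,14,12)
river: ρ → (12,10,-3)
river: ρ → (-3,14,4)
river: ρ → (4,10,-9)
river: ρ → (-9,8,5)
ρ-cycle length = 22 (tail of 2 descent steps not counted)

22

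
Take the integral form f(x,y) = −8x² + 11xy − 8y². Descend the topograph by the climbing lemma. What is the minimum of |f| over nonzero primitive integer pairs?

translate: b→5 (≡-11 mod 16), so (8,-11,8)→(8,5,5)
flip: (8,5,5)→(5,-5,8)
translate: b→5 (≡-5 mod 10), so (5,-5,8)→(5,5,8)
reduced (well bottom): (5,5,8) with a≤c, −a<b≤a
well minimum |f| = |-5| = 5 (negative-definite)

5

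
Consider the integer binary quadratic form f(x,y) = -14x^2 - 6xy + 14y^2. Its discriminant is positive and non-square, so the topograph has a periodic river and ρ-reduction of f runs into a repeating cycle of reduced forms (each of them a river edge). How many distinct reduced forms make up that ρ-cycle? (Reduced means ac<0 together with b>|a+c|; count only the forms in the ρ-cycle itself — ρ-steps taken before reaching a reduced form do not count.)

D = 820, ⌊√D⌋ = 28
descent: ρ → (14,6,-14)  [lands on river]
river: ρ → (-14,22,6)
river: ρ → (6,26,-6)
river: ρ → (-6,22,14)
ρ-cycle length = 4 (tail of 1 descent step not counted)

4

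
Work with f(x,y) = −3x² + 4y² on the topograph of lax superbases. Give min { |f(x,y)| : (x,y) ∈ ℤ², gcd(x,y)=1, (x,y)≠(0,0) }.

descent: ρ → (4,0,-3)
descent: ρ → (-3,6,1)  [lands on river]
river: ρ → (1,6,-3)
closes: descent 2, river 2
min |a| on river = 1

1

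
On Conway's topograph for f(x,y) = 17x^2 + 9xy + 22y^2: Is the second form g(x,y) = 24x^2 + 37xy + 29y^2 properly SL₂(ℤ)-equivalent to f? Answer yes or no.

D₁ = -1415, D₂ = -1415
f: reduced (well bottom): (17,9,22) with a≤c, −a<b≤a
g: translate: b→-11 (≡37 mod 48), so (24,37,29)→(24,-11,16)
g: flip: (24,-11,16)→(16,11,24)
g: reduced (well bottom): (16,11,24) with a≤c, −a<b≤a
reduced forms (17, 9, 22) vs (16, 11, 24) ⇒ inequivalent

no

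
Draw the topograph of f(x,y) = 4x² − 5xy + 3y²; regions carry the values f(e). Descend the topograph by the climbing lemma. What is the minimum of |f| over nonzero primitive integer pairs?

translate: b→3 (≡-5 mod 8), so (4,-5,3)→(4,3,2)
flip: (4,3,2)→(2,-3,4)
translate: b→1 (≡-3 mod 4), so (2,-3,4)→(2,1,3)
reduced (well bottom): (2,1,3) with a≤c, −a<b≤a
well minimum = a = 2

2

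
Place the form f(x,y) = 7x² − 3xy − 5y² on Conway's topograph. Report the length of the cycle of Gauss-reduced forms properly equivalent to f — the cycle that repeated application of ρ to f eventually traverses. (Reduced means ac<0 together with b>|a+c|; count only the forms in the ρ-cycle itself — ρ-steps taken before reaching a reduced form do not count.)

D = 149, ⌊√D⌋ = 12
descent: ρ → (-5,3,7)  [lands on river]
river: ρ → (7,11,-1)
river: ρ → (-1,11,7)
river: ρ → (7,3,-5)
river: ρ → (-5,7,5)
river: ρ → (5,3,-7)
river: ρ → (-7,11,1)
river: ρ → (1,11,-7)
river: ρ → (-7,3,5)
river: ρ → (5,7,-5)
ρ-cycle length = 10 (tail of 1 descent step not counted)

10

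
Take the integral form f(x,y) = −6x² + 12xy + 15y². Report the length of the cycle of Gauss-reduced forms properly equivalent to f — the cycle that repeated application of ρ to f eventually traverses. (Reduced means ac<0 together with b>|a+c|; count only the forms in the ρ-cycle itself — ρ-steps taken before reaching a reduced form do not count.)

D = 504, ⌊√D⌋ = 22
river: ρ → (15,18,-3)
river: ρ → (-3,18,15)
river: ρ → (15,12,-6)
river: ρ → (-6,12,15)
ρ-cycle length = 4 (tail of 0 descent steps not counted)

4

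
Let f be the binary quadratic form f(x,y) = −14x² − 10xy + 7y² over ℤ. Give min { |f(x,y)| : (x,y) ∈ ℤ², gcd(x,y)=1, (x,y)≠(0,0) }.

descent: ρ → (7,10,-14)  [lands on river]
river: ρ → (-14,18,3)
river: ρ → (3,18,-14)
river: ρ → (-14,10,7)
river: ρ → (7,18,-6)
river: ρ → (-6,18,7)
closes: descent 1, river 6
min |a| on river = 3

3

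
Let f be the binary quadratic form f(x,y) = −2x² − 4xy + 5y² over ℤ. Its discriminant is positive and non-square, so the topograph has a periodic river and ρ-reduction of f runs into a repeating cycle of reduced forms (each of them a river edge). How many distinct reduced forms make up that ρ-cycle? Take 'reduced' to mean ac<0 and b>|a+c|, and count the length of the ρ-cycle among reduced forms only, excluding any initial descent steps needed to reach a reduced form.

D = 56, ⌊√D⌋ = 7
descent: ρ → (5,4,-2)  [lands on river]
river: ρ → (-2,4,5)
river: ρ → (5,6,-1)
river: ρ → (-1,6,5)
ρ-cycle length = 4 (tail of 1 descent step not counted)

4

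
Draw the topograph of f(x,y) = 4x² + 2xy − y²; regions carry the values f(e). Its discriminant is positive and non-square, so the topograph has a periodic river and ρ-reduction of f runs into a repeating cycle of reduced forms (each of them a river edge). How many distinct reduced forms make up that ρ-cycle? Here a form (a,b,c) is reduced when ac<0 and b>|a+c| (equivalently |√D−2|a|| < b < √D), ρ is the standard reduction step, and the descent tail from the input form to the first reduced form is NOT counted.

D = 20, ⌊√D⌋ = 4
descent: ρ → (-1,4,1)  [lands on river]
river: ρ → (1,4,-1)
ρ-cycle length = 2 (tail of 1 descent step not counted)

2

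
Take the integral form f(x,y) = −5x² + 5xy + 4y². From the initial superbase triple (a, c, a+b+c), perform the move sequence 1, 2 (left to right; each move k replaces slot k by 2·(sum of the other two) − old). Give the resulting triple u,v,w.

start (-5,4,4) = (f(1,0),f(0,1),f(1,1))
replace slot 1: 2·(4+4) − (-5) = 21 → (21,4,4)
replace slot 2: 2·(21+4) − 4 = 46 → (21,46,4)

21,46,4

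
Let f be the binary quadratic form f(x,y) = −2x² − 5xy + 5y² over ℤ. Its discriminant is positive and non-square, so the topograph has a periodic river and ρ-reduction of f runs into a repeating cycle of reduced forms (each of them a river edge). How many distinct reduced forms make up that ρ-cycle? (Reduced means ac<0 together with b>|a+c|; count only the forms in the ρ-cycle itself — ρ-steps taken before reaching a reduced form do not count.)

D = 65, ⌊√D⌋ = 8
descent: ρ → (5,5,-2)  [lands on river]
river: ρ → (-2,7,2)
river: ρ → (2,5,-5)
river: ρ → (-5,5,2)
river: ρ → (2,7,-2)
river: ρ → (-2,5,5)
ρ-cycle length = 6 (tail of 1 descent step not counted)

6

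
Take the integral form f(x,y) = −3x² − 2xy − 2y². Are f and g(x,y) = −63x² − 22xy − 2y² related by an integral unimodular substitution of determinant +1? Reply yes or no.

D₁ = -20, D₂ = -20
f is negative-definite; reduce −f:
−f: flip: (3,2,2)→(2,-2,3)
−f: translate: b→2 (≡-2 mod 4), so (2,-2,3)→(2,2,3)
−f: reduced (well bottom): (2,2,3) with a≤c, −a<b≤a
flip sign back: reduced form of f is (-2,-2,-3)
g is negative-definite; reduce −g:
−g: flip: (63,22,2)→(2,-22,63)
−g: translate: b→2 (≡-22 mod 4), so (2,-22,63)→(2,2,3)
−g: reduced (well bottom): (2,2,3) with a≤c, −a<b≤a
flip sign back: reduced form of g is (-2,-2,-3)
reduced forms (-2, -2, -3) vs (-2, -2, -3) ⇒ equivalent

yes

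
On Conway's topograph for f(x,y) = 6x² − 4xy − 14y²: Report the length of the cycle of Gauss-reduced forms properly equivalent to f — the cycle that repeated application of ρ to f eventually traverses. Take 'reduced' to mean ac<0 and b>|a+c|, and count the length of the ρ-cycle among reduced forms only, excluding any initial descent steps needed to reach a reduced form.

D = 352, ⌊√D⌋ = 18
descent: ρ → (-14,4,6)
descent: ρ → (6,8,-12)  [lands on river]
river: ρ → (-12,16,2)
river: ρ → (2,16,-12)
river: ρ → (-12,8,6)
river: ρ → (6,16,-4)
river: ρ → (-4,16,6)
ρ-cycle length = 6 (tail of 2 descent steps not counted)

6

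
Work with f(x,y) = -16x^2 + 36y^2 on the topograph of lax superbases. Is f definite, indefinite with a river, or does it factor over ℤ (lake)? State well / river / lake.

D = b²−4ac = 0² − 4·(-16)·36 = 2304
D = 48² is a perfect square ⇒ form factors over ℤ ⇒ lakes

lake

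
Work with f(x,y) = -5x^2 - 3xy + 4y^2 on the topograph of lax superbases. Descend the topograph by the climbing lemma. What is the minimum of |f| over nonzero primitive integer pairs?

descent: ρ → (4,3,-5)  [lands on river]
river: ρ → (-5,7,2)
river: ρ → (2,9,-1)
river: ρ → (-1,9,2)
river: ρ → (2,7,-5)
river: ρ → (-5,3,4)
river: ρ → (4,5,-4)
river: ρ → (-4,3,5)
river: ρ → (5,7,-2)
river: ρ → (-2,9,1)
river: ρ → (1,9,-2)
river: ρ → (-2,7,5)
river: ρ → (5,3,-4)
river: ρ → (-4,5,4)
closes: descent 1, river 14
min |a| on river = 1

1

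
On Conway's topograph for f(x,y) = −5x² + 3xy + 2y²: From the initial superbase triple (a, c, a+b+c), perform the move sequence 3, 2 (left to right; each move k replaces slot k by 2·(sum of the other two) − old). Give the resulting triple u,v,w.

start (-5,2,0) = (f(1,0),f(0,1),f(1,1))
replace slot 3: 2·((-5)+2) − 0 = -6 → (-5,2,-6)
replace slot 2: 2·((-5)+(-6)) − 2 = -24 → (-5,-24,-6)

-5,-24,-6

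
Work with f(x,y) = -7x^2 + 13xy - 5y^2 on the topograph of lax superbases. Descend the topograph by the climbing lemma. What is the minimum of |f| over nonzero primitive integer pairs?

descent: ρ → (-5,-3,1)
descent: ρ → (1,5,-1)  [lands on river]
river: ρ → (-1,5,1)
closes: descent 2, river 2
min |a| on river = 1

1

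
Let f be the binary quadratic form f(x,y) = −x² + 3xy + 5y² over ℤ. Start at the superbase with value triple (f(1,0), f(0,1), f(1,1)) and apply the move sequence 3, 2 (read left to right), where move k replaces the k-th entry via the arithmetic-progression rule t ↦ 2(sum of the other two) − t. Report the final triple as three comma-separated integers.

start (-1,5,7) = (f(1,0),f(0,1),f(1,1))
replace slot 3: 2·((-1)+5) − 7 = 1 → (-1,5,1)
replace slot 2: 2·((-1)+1) − 5 = -5 → (-1,-5,1)

-1,-5,1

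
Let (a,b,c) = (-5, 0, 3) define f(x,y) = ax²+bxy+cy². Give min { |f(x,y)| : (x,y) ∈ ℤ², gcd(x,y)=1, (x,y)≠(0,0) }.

descent: ρ → (3,6,-2)  [lands on river]
river: ρ → (-2,6,3)
closes: descent 1, river 2
min |a| on river = 2

2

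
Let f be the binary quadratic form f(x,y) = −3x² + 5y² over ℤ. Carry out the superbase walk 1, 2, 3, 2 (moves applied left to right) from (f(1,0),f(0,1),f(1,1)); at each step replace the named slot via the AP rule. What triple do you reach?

start (-3,5,2) = (f(1,0),f(0,1),f(1,1))
replace slot 1: 2·(5+2) − (-3) = 17 → (17,5,2)
replace slot 2: 2·(17+2) − 5 = 33 → (17,33,2)
replace slot 3: 2·(17+33) − 2 = 98 → (17,33,98)
replace slot 2: 2·(17+98) − 33 = 197 → (17,197,98)

17,197,98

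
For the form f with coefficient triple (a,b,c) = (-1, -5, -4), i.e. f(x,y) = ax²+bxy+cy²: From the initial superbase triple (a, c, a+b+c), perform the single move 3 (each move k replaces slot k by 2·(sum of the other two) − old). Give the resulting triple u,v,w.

start (-1,-4,-10) = (f(1,0),f(0,1),f(1,1))
replace slot 3: 2·((-1)+(-4)) − (-10) = 0 → (-1,-4,0)

-1,-4,0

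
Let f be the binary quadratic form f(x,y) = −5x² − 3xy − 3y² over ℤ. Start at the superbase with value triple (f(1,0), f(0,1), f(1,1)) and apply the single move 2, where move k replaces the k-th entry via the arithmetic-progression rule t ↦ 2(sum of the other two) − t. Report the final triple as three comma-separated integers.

start (-5,-3,-11) = (f(1,0),f(0,1),f(1,1))
replace slot 2: 2·((-5)+(-11)) − (-3) = -29 → (-5,-29,-11)

-5,-29,-11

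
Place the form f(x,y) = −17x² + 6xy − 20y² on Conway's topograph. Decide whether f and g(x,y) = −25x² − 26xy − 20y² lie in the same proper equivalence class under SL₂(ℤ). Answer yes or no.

D₁ = -1324, D₂ = -1324
f is negative-definite; reduce −f:
−f: reduced (well bottom): (17,-6,20) with a≤c, −a<b≤a
flip sign back: reduced form of f is (-17,6,-20)
g is negative-definite; reduce −g:
−g: translate: b→-24 (≡26 mod 50), so (25,26,20)→(25,-24,19)
−g: flip: (25,-24,19)→(19,24,25)
−g: translate: b→-14 (≡24 mod 38), so (19,24,25)→(19,-14,20)
−g: reduced (well bottom): (19,-14,20) with a≤c, −a<b≤a
flip sign back: reduced form of g is (-19,14,-20)
reduced forms (-17, 6, -20) vs (-19, 14, -20) ⇒ inequivalent

no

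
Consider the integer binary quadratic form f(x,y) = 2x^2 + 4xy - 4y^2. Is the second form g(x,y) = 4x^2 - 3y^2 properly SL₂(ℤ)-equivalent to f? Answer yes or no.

D₁ = 48, D₂ = 48
river cycle of f (length 2): (-4, 4, 2), (2, 4, -4)
river cycle of g (length 2): (-3, 6, 1), (1, 6, -3)
cycles differ ⇒ inequivalent

no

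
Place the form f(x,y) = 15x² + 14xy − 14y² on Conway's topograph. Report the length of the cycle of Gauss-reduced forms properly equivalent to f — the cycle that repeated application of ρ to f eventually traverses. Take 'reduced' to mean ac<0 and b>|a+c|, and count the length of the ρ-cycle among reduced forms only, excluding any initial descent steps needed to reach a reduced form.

D = 1036, ⌊√D⌋ = 32
river: ρ → (-14,14,15)
river: ρ → (15,16,-13)
river: ρ → (-13,10,18)
river: ρ → (18,26,-5)
river: ρ → (-5,24,23)
river: ρ → (23,22,-6)
river: ρ → (-6,26,15)
river: ρ → (15,4,-17)
river: ρ → (-17,30,2)
river: ρ → (2,30,-17)
river: ρ → (-17,4,15)
river: ρ → (15,26,-6)
river: ρ → (-6,22,23)
river: ρ → (23,24,-5)
river: ρ → (-5,26,18)
river: ρ → (18,10,-13)
river: ρ → (-13,16,15)
river: ρ → (15,14,-14)
ρ-cycle length = 18 (tail of 0 descent steps not counted)

18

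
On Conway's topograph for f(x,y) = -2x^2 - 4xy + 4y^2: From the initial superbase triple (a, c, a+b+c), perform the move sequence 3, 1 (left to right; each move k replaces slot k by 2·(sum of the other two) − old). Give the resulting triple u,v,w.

start (-2,4,-2) = (f(1,0),f(0,1),f(1,1))
replace slot 3: 2·((-2)+4) − (-2) = 6 → (-2,4,6)
replace slot 1: 2·(4+6) − (-2) = 22 → (22,4,6)

22,4,6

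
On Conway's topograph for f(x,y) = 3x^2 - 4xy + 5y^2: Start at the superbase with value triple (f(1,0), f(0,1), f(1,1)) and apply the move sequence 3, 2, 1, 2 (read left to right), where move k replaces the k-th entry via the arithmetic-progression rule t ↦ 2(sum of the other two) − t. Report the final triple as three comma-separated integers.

start (3,5,4) = (f(1,0),f(0,1),f(1,1))
replace slot 3: 2·(3+5) − 4 = 12 → (3,5,12)
replace slot 2: 2·(3+12) − 5 = 25 → (3,25,12)
replace slot 1: 2·(25+12) − 3 = 71 → (71,25,12)
replace slot 2: 2·(71+12) − 25 = 141 → (71,141,12)

71,141,12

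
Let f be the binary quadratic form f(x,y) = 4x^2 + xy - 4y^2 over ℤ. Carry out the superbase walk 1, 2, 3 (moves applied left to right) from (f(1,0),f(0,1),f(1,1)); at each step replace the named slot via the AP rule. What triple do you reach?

start (4,-4,1) = (f(1,0),f(0,1),f(1,1))
replace slot 1: 2·((-4)+1) − 4 = -10 → (-10,-4,1)
replace slot 2: 2·((-10)+1) − (-4) = -14 → (-10,-14,1)
replace slot 3: 2·((-10)+(-14)) − 1 = -49 → (-10,-14,-49)

-10,-14,-49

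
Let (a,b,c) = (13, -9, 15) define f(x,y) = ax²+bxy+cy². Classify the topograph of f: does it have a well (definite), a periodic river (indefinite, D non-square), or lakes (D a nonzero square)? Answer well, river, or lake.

D = b²−4ac = (-9)² − 4·13·15 = -699
D < 0 ⇒ definite ⇒ every region one sign ⇒ single well

well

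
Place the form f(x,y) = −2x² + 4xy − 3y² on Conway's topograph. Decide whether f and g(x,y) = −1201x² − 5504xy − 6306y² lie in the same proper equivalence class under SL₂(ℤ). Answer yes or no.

D₁ = -8, D₂ = -8
f is negative-definite; reduce −f:
−f: translate: b→0 (≡-4 mod 4), so (2,-4,3)→(2,0,1)
−f: flip: (2,0,1)→(1,0,2)
−f: reduced (well bottom): (1,0,2) with a≤c, −a<b≤a
flip sign back: reduced form of f is (-1,0,-2)
g is negative-definite; reduce −g:
−g: translate: b→700 (≡5504 mod 2402), so (1201,5504,6306)→(1201,700,102)
−g: flip: (1201,700,102)→(102,-700,1201)
−g: translate: b→-88 (≡-700 mod 204), so (102,-700,1201)→(102,-88,19)
−g: flip: (102,-88,19)→(19,88,102)
−g: translate: b→12 (≡88 mod 38), so (19,88,102)→(19,12,2)
−g: flip: (19,12,2)→(2,-12,19)
−g: translate: b→0 (≡-12 mod 4), so (2,-12,19)→(2,0,1)
−g: flip: (2,0,1)→(1,0,2)
−g: reduced (well bottom): (1,0,2) with a≤c, −a<b≤a
flip sign back: reduced form of g is (-1,0,-2)
reduced forms (-1, 0, -2) vs (-1, 0, -2) ⇒ equivalent

yes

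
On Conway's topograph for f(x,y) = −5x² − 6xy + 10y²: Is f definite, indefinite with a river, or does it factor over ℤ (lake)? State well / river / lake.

D = b²−4ac = (-6)² − 4·(-5)·10 = 236
D > 0 non-square ⇒ indefinite ⇒ periodic river

river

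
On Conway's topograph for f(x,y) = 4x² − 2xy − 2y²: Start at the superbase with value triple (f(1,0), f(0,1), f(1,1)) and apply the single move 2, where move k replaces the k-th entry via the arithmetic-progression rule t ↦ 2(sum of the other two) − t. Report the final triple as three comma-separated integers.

start (4,-2,0) = (f(1,0),f(0,1),f(1,1))
replace slot 2: 2·(4+0) − (-2) = 10 → (4,10,0)

4,10,0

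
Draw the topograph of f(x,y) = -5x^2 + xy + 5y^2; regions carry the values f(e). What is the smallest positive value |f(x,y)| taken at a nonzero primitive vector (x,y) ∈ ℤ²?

river: ρ → (5,9,-1)
river: ρ → (-1,9,5)
river: ρ → (5,1,-5)
river: ρ → (-5,9,1)
river: ρ → (1,9,-5)
river: ρ → (-5,1,5)
closes: descent 0, river 6
min |a| on river = 1

1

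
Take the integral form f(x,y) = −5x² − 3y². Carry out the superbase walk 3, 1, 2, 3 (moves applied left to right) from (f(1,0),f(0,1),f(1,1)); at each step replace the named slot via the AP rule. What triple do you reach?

start (-5,-3,-8) = (f(1,0),f(0,1),f(1,1))
replace slot 3: 2·((-5)+(-3)) − (-8) = -8 → (-5,-3,-8)
replace slot 1: 2·((-3)+(-8)) − (-5) = -17 → (-17,-3,-8)
replace slot 2: 2·((-17)+(-8)) − (-3) = -47 → (-17,-47,-8)
replace slot 3: 2·((-17)+(-47)) − (-8) = -120 → (-17,-47,-120)

-17,-47,-120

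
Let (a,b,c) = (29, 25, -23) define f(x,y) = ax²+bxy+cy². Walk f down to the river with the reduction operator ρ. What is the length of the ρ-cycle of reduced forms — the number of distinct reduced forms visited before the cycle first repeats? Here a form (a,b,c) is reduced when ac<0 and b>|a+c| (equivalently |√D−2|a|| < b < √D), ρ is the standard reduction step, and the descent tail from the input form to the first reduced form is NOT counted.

D = 3293, ⌊√D⌋ = 57
river: ρ → (-23,21,31)
river: ρ → (31,41,-13)
river: ρ → (-13,37,37)
river: ρ → (37,37,-13)
river: ρ → (-13,41,31)
river: ρ → (31,21,-23)
river: ρ → (-23,25,29)
river: ρ → (29,33,-19)
river: ρ → (-19,43,19)
river: ρ → (19,33,-29)
river: ρ → (-29,25,23)
river: ρ → (23,21,-31)
river: ρ → (-31,41,13)
river: ρ → (13,37,-37)
river: ρ → (-37,37,13)
river: ρ → (13,41,-31)
river: ρ → (-31,21,23)
river: ρ → (23,25,-29)
river: ρ → (-29,33,19)
river: ρ → (19,43,-19)
river: ρ → (-19,33,29)
river: ρ → (29,25,-23)
ρ-cycle length = 22 (tail of 0 descent steps not counted)

22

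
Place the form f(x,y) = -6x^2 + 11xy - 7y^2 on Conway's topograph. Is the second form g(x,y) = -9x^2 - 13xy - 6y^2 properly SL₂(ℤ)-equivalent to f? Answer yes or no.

D₁ = -47, D₂ = -47
f is negative-definite; reduce −f:
−f: translate: b→1 (≡-11 mod 12), so (6,-11,7)→(6,1,2)
−f: flip: (6,1,2)→(2,-1,6)
−f: reduced (well bottom): (2,-1,6) with a≤c, −a<b≤a
flip sign back: reduced form of f is (-2,1,-6)
g is negative-definite; reduce −g:
−g: translate: b→-5 (≡13 mod 18), so (9,13,6)→(9,-5,2)
−g: flip: (9,-5,2)→(2,5,9)
−g: translate: b→1 (≡5 mod 4), so (2,5,9)→(2,1,6)
−g: reduced (well bottom): (2,1,6) with a≤c, −a<b≤a
flip sign back: reduced form of g is (-2,-1,-6)
reduced forms (-2, 1, -6) vs (-2, -1, -6) ⇒ inequivalent

no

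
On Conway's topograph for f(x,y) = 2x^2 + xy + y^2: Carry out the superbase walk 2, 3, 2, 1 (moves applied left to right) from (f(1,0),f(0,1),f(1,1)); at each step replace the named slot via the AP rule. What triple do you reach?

start (2,1,4) = (f(1,0),f(0,1),f(1,1))
replace slot 2: 2·(2+4) − 1 = 11 → (2,11,4)
replace slot 3: 2·(2+11) − 4 = 22 → (2,11,22)
replace slot 2: 2·(2+22) − 11 = 37 → (2,37,22)
replace slot 1: 2·(37+22) − 2 = 116 → (116,37,22)

116,37,22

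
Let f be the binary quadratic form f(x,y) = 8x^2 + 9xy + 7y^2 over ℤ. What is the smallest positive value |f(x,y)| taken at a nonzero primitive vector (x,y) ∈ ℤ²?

translate: b→-7 (≡9 mod 16), so (8,9,7)→(8,-7,6)
flip: (8,-7,6)→(6,7,8)
translate: b→-5 (≡7 mod 12), so (6,7,8)→(6,-5,7)
reduced (well bottom): (6,-5,7) with a≤c, −a<b≤a
well minimum = a = 6

6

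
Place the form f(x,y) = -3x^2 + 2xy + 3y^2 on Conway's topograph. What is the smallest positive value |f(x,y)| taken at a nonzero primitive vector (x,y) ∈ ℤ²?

river: ρ → (3,4,-2)
river: ρ → (-2,4,3)
river: ρ → (3,2,-3)
river: ρ → (-3,4,2)
river: ρ → (2,4,-3)
river: ρ → (-3,2,3)
closes: descent 0, river 6
min |a| on river = 2

2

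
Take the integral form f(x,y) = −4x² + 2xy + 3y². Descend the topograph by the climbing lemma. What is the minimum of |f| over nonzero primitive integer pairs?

river: ρ → (3,4,-3)
river: ρ → (-3,2,4)
river: ρ → (4,6,-1)
river: ρ → (-1,6,4)
river: ρ → (4,2,-3)
river: ρ → (-3,4,3)
river: ρ → (3,2,-4)
river: ρ → (-4,6,1)
river: ρ → (1,6,-4)
river: ρ → (-4,2,3)
closes: descent 0, river 10
min |a| on river = 1

1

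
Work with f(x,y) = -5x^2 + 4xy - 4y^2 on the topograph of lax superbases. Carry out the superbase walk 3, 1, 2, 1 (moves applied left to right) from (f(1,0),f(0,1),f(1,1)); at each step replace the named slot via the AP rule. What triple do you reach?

start (-5,-4,-5) = (f(1,0),f(0,1),f(1,1))
replace slot 3: 2·((-5)+(-4)) − (-5) = -13 → (-5,-4,-13)
replace slot 1: 2·((-4)+(-13)) − (-5) = -29 → (-29,-4,-13)
replace slot 2: 2·((-29)+(-13)) − (-4) = -80 → (-29,-80,-13)
replace slot 1: 2·((-80)+(-13)) − (-29) = -157 → (-157,-80,-13)

-157,-80,-13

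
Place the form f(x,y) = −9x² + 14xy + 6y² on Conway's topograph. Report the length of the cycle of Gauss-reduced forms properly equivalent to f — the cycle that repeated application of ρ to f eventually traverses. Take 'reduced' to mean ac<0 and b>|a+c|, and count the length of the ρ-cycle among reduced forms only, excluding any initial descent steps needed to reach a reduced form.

D = 412, ⌊√D⌋ = 20
river: ρ → (6,10,-13)
river: ρ → (-13,16,3)
river: ρ → (3,20,-1)
river: ρ → (-1,20,3)
river: ρ → (3,16,-13)
river: ρ → (-13,10,6)
river: ρ → (6,14,-9)
river: ρ → (-9,4,11)
river: ρ → (11,18,-2)
river: ρ → (-2,18,11)
river: ρ → (11,4,-9)
river: ρ → (-9,14,6)
ρ-cycle length = 12 (tail of 0 descent steps not counted)

12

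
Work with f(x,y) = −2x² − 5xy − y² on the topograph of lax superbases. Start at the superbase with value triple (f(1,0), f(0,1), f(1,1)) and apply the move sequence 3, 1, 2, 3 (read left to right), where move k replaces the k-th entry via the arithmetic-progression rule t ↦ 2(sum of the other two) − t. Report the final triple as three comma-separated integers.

start (-2,-1,-8) = (f(1,0),f(0,1),f(1,1))
replace slot 3: 2·((-2)+(-1)) − (-8) = 2 → (-2,-1,2)
replace slot 1: 2·((-1)+2) − (-2) = 4 → (4,-1,2)
replace slot 2: 2·(4+2) − (-1) = 13 → (4,13,2)
replace slot 3: 2·(4+13) − 2 = 32 → (4,13,32)

4,13,32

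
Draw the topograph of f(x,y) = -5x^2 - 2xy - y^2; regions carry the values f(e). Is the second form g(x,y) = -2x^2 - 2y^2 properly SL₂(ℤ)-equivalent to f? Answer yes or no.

D₁ = -16, D₂ = -16
f is negative-definite; reduce −f:
−f: flip: (5,2,1)→(1,-2,5)
−f: translate: b→0 (≡-2 mod 2), so (1,-2,5)→(1,0,4)
−f: reduced (well bottom): (1,0,4) with a≤c, −a<b≤a
flip sign back: reduced form of f is (-1,0,-4)
g is negative-definite; reduce −g:
−g: reduced (well bottom): (2,0,2) with a≤c, −a<b≤a
flip sign back: reduced form of g is (-2,0,-2)
reduced forms (-1, 0, -4) vs (-2, 0, -2) ⇒ inequivalent

no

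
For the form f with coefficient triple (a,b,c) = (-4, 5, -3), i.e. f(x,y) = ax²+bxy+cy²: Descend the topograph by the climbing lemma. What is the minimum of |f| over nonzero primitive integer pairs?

translate: b→3 (≡-5 mod 8), so (4,-5,3)→(4,3,2)
flip: (4,3,2)→(2,-3,4)
translate: b→1 (≡-3 mod 4), so (2,-3,4)→(2,1,3)
reduced (well bottom): (2,1,3) with a≤c, −a<b≤a
well minimum |f| = |-2| = 2 (negative-definite)

2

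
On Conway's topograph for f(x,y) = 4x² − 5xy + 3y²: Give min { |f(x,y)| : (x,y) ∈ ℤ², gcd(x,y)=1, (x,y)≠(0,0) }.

translate: b→3 (≡-5 mod 8), so (4,-5,3)→(4,3,2)
flip: (4,3,2)→(2,-3,4)
translate: b→1 (≡-3 mod 4), so (2,-3,4)→(2,1,3)
reduced (well bottom): (2,1,3) with a≤c, −a<b≤a
well minimum = a = 2

2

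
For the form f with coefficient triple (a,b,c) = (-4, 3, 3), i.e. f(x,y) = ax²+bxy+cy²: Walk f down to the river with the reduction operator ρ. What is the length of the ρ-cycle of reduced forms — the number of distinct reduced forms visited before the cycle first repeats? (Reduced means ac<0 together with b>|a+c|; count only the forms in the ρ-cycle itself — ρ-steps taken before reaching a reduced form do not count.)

D = 57, ⌊√D⌋ = 7
river: ρ → (3,3,-4)
river: ρ → (-4,5,2)
river: ρ → (2,7,-1)
river: ρ → (-1,7,2)
river: ρ → (2,5,-4)
river: ρ → (-4,3,3)
ρ-cycle length = 6 (tail of 0 descent steps not counted)

6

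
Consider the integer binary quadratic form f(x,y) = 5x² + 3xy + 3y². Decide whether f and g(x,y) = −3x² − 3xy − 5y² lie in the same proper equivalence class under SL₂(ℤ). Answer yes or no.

D₁ = -51, D₂ = -51
f: flip: (5,3,3)→(3,-3,5)
f: translate: b→3 (≡-3 mod 6), so (3,-3,5)→(3,3,5)
f: reduced (well bottom): (3,3,5) with a≤c, −a<b≤a
g is negative-definite; reduce −g:
−g: reduced (well bottom): (3,3,5) with a≤c, −a<b≤a
flip sign back: reduced form of g is (-3,-3,-5)
reduced forms (3, 3, 5) vs (-3, -3, -5) ⇒ inequivalent

no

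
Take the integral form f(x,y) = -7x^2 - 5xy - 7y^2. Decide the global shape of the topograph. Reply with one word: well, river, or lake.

D = b²−4ac = (-5)² − 4·(-7)·(-7) = -171
D < 0 ⇒ definite ⇒ every region one sign ⇒ single well

well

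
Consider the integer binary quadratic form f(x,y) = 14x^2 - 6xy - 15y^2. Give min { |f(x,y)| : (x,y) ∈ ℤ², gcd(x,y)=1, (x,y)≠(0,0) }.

descent: ρ → (-15,6,14)  [lands on river]
river: ρ → (14,22,-7)
river: ρ → (-7,20,17)
river: ρ → (17,14,-10)
river: ρ → (-10,26,5)
river: ρ → (5,24,-15)
closes: descent 1, river 6
min |a| on river = 5

5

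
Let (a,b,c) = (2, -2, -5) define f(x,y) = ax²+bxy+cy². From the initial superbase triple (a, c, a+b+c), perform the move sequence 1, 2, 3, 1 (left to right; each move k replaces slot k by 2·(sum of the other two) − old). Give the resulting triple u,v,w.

start (2,-5,-5) = (f(1,0),f(0,1),f(1,1))
replace slot 1: 2·((-5)+(-5)) − 2 = -22 → (-22,-5,-5)
replace slot 2: 2·((-22)+(-5)) − (-5) = -49 → (-22,-49,-5)
replace slot 3: 2·((-22)+(-49)) − (-5) = -137 → (-22,-49,-137)
replace slot 1: 2·((-49)+(-137)) − (-22) = -350 → (-350,-49,-137)

-350,-49,-137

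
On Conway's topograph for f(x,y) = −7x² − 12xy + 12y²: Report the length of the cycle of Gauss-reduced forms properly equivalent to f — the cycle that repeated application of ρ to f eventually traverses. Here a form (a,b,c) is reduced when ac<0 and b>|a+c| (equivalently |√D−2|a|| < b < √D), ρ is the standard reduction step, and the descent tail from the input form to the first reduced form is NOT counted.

D = 480, ⌊√D⌋ = 21
descent: ρ → (12,12,-7)  [lands on river]
river: ρ → (-7,16,8)
river: ρ → (8,16,-7)
river: ρ → (-7,12,12)
ρ-cycle length = 4 (tail of 1 descent step not counted)

4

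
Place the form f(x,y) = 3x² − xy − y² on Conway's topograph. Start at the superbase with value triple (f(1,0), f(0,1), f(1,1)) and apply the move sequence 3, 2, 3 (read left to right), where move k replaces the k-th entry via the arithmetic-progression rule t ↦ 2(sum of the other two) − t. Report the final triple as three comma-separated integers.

start (3,-1,1) = (f(1,0),f(0,1),f(1,1))
replace slot 3: 2·(3+(-1)) − 1 = 3 → (3,-1,3)
replace slot 2: 2·(3+3) − (-1) = 13 → (3,13,3)
replace slot 3: 2·(3+13) − 3 = 29 → (3,13,29)

3,13,29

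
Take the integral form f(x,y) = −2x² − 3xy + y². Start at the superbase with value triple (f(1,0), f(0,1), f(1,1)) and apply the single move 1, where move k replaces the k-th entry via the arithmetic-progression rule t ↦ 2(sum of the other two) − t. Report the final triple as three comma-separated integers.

start (-2,1,-4) = (f(1,0),f(0,1),f(1,1))
replace slot 1: 2·(1+(-4)) − (-2) = -4 → (-4,1,-4)

-4,1,-4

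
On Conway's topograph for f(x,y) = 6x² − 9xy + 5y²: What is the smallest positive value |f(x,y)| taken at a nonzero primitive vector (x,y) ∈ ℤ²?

translate: b→3 (≡-9 mod 12), so (6,-9,5)→(6,3,2)
flip: (6,3,2)→(2,-3,6)
translate: b→1 (≡-3 mod 4), so (2,-3,6)→(2,1,5)
reduced (well bottom): (2,1,5) with a≤c, −a<b≤a
well minimum = a = 2

2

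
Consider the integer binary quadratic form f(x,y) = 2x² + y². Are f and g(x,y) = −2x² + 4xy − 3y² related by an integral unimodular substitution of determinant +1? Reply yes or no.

D₁ = -8, D₂ = -8
f: flip: (2,0,1)→(1,0,2)
f: reduced (well bottom): (1,0,2) with a≤c, −a<b≤a
g is negative-definite; reduce −g:
−g: translate: b→0 (≡-4 mod 4), so (2,-4,3)→(2,0,1)
−g: flip: (2,0,1)→(1,0,2)
−g: reduced (well bottom): (1,0,2) with a≤c, −a<b≤a
flip sign back: reduced form of g is (-1,0,-2)
reduced forms (1, 0, 2) vs (-1, 0, -2) ⇒ inequivalent

no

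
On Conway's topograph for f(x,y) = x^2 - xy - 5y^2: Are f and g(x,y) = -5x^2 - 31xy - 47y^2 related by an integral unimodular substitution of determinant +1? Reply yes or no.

D₁ = 21, D₂ = 21
river cycle of f (length 2): (1, 3, -3), (-3, 3, 1)
river cycle of g (length 2): (1, 3, -3), (-3, 3, 1)
cycles coincide ⇒ equivalent

yes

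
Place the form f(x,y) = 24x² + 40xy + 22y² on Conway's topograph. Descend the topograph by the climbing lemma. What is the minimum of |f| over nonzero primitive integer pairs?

translate: b→-8 (≡40 mod 48), so (24,40,22)→(24,-8,6)
flip: (24,-8,6)→(6,8,24)
translate: b→-4 (≡8 mod 12), so (6,8,24)→(6,-4,22)
reduced (well bottom): (6,-4,22) with a≤c, −a<b≤a
well minimum = a = 6

6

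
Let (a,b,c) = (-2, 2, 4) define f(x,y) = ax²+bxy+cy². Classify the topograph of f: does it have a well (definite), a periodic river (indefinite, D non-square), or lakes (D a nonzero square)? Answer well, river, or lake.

D = b²−4ac = 2² − 4·(-2)·4 = 36
D = 6² is a perfect square ⇒ form factors over ℤ ⇒ lakes

lake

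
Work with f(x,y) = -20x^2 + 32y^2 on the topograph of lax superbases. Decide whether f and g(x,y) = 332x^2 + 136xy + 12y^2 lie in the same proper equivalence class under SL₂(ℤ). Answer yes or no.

D₁ = 2560, D₂ = 2560
river cycle of f (length 4): (-20, 40, 12), (12, 32, -32), (-32, 32, 12), (12, 40, -20)
river cycle of g (length 4): (12, 32, -32), (-32, 32, 12), (12, 40, -20), (-20, 40, 12)
cycles coincide ⇒ equivalent

yes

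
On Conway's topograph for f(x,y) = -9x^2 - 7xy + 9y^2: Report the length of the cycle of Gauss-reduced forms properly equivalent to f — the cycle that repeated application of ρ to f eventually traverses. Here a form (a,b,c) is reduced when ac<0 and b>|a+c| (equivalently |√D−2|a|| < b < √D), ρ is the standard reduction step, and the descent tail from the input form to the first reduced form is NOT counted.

D = 373, ⌊√D⌋ = 19
descent: ρ → (9,7,-9)  [lands on river]
river: ρ → (-9,11,7)
river: ρ → (7,17,-3)
river: ρ → (-3,19,1)
river: ρ → (1,19,-3)
river: ρ → (-3,17,7)
river: ρ → (7,11,-9)
river: ρ → (-9,7,9)
river: ρ → (9,11,-7)
river: ρ → (-7,17,3)
river: ρ → (3,19,-1)
river: ρ → (-1,19,3)
river: ρ → (3,17,-7)
river: ρ → (-7,11,9)
ρ-cycle length = 14 (tail of 1 descent step not counted)

14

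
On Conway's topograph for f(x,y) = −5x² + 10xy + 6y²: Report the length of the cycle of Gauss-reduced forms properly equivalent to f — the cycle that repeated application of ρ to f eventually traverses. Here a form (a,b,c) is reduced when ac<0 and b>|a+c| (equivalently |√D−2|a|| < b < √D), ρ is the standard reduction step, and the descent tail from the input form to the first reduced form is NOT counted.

D = 220, ⌊√D⌋ = 14
river: ρ → (6,14,-1)
river: ρ → (-1,14,6)
river: ρ → (6,10,-5)
river: ρ → (-5,10,6)
ρ-cycle length = 4 (tail of 0 descent steps not counted)

4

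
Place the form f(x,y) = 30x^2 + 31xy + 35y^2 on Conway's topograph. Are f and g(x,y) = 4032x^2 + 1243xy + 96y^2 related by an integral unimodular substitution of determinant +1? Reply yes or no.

D₁ = -3239, D₂ = -3239
f: translate: b→-29 (≡31 mod 60), so (30,31,35)→(30,-29,34)
f: reduced (well bottom): (30,-29,34) with a≤c, −a<b≤a
g: flip: (4032,1243,96)→(96,-1243,4032)
g: translate: b→-91 (≡-1243 mod 192), so (96,-1243,4032)→(96,-91,30)
g: flip: (96,-91,30)→(30,91,96)
g: translate: b→-29 (≡91 mod 60), so (30,91,96)→(30,-29,34)
g: reduced (well bottom): (30,-29,34) with a≤c, −a<b≤a
reduced forms (30, -29, 34) vs (30, -29, 34) ⇒ equivalent

yes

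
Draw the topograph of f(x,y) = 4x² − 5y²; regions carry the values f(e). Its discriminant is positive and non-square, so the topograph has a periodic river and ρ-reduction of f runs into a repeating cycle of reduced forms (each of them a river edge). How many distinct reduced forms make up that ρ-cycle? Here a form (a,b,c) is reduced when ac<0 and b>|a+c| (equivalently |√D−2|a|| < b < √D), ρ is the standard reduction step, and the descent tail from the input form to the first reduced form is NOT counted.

D = 80, ⌊√D⌋ = 8
descent: ρ → (-5,0,4)
descent: ρ → (4,8,-1)  [lands on river]
river: ρ → (-1,8,4)
ρ-cycle length = 2 (tail of 2 descent steps not counted)

2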